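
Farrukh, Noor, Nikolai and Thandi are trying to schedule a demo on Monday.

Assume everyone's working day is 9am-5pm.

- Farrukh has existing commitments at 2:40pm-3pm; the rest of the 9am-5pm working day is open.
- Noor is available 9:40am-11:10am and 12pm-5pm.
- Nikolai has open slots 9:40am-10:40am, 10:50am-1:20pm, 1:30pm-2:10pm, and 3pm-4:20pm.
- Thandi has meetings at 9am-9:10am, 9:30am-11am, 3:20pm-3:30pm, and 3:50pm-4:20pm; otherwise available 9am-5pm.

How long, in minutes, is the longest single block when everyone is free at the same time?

Farrukh free within 09:00–17:00: 09:00–14:40, 15:00–17:00.
Thandi free within 09:00–17:00: 09:10–09:30, 11:00–15:20, 15:30–15:50, 16:20–17:00.
Farrukh ∩ Noor: 09:40–11:10, 12:00–14:40, 15:00–17:00.
Farrukh ∩ Noor ∩ Nikolai: 09:40–10:40, 10:50–11:10, 12:00–13:20, 13:30–14:10, 15:00–16:20.
Farrukh ∩ Noor ∩ Nikolai ∩ Thandi: 11:00–11:10, 12:00–13:20, 13:30–14:10, 15:00–15:20, 15:30–15:50.
Common window lengths: 10, 80, 40, 20, 20 min; longest is 80.

80 minutes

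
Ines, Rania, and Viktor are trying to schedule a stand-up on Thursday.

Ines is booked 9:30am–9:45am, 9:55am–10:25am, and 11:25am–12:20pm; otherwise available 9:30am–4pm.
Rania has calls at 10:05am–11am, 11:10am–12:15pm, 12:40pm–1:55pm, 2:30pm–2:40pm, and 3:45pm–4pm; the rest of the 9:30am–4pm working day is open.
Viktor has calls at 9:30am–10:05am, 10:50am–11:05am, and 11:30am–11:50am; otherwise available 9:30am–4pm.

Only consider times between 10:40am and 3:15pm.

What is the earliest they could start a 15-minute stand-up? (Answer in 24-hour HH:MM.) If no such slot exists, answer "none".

12:20

Ines free within 09:30–16:00: 09:45–09:55, 10:25–11:25, 12:20–16:00.
Rania free within 09:30–16:00: 09:30–10:05, 11:00–11:10, 12:15–12:40, 13:55–14:30, 14:40–15:45.
Viktor free within 09:30–16:00: 10:05–10:50, 11:05–11:30, 11:50–16:00.
Ines ∩ Rania: 09:45–09:55, 11:00–11:10, 12:20–12:40, 13:55–14:30, 14:40–15:45.
Ines ∩ Rania ∩ Viktor: 11:05–11:10, 12:20–12:40, 13:55–14:30, 14:40–15:45.
Restricted to 10:40–15:15: 11:05–11:10, 12:20–12:40, 13:55–14:30, 14:40–15:15.
Windows ≥ 15 min: 12:20–12:40, 13:55–14:30, 14:40–15:15.
Earliest such window starts at 12:20.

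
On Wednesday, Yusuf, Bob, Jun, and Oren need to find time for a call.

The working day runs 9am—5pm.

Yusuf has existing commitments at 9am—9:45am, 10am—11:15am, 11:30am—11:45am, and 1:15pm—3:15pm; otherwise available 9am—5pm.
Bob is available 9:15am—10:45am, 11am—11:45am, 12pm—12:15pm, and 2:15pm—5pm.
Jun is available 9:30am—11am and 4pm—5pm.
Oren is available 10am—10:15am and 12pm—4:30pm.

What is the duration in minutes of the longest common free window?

30 minutes

Yusuf free within 09:00–17:00: 09:45–10:00, 11:15–11:30, 11:45–13:15, 15:15–17:00.
Yusuf ∩ Bob: 09:45–10:00, 11:15–11:30, 12:00–12:15, 15:15–17:00.
Yusuf ∩ Bob ∩ Jun: 09:45–10:00, 16:00–17:00.
Yusuf ∩ Bob ∩ Jun ∩ Oren: 16:00–16:30.
Single common window of 30 minutes.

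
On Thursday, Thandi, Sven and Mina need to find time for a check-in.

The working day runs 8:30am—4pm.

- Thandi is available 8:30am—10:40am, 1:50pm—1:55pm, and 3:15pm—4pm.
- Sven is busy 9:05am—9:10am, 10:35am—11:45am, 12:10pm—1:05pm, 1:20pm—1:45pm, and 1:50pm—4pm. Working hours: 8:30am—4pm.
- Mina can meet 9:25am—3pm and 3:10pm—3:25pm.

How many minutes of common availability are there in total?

Sven free within 08:30–16:00: 08:30–09:05, 09:10–10:35, 11:45–12:10, 13:05–13:20, 13:45–13:50.
Thandi ∩ Sven: 08:30–09:05, 09:10–10:35.
Thandi ∩ Sven ∩ Mina: 09:25–10:35.
Total common minutes: 70.

70 minutes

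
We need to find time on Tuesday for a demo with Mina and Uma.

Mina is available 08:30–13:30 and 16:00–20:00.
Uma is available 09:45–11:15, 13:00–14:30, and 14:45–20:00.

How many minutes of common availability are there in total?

360 minutes

Mina ∩ Uma: 09:45–11:15, 13:00–13:30, 16:00–20:00.
Total common minutes: 90 + 30 + 240 = 360.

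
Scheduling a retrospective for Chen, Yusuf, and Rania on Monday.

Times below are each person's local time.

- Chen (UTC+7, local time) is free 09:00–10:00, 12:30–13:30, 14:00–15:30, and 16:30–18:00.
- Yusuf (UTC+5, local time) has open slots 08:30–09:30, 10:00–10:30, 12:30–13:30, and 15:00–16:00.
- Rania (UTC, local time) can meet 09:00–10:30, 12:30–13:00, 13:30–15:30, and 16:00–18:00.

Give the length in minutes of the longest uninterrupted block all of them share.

30 minutes

Chen → UTC: 02:00–03:00, 05:30–06:30, 07:00–08:30, 09:30–11:00.
Yusuf → UTC: 03:30–04:30, 05:00–05:30, 07:30–08:30, 10:00–11:00.
Rania → UTC: 09:00–10:30, 12:30–13:00, 13:30–15:30, 16:00–18:00.
Chen ∩ Yusuf: 07:30–08:30, 10:00–11:00.
Chen ∩ Yusuf ∩ Rania: 10:00–10:30.
Single common window of 30 minutes.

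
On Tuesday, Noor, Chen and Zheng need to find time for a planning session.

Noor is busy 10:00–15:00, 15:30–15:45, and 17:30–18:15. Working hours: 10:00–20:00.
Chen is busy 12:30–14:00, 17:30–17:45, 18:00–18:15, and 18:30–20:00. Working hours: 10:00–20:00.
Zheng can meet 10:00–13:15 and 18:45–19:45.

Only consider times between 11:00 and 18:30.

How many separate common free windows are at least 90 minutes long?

Noor free within 10:00–20:00: 15:00–15:30, 15:45–17:30, 18:15–20:00.
Chen free within 10:00–20:00: 10:00–12:30, 14:00–17:30, 17:45–18:00, 18:15–18:30.
Noor ∩ Chen: 15:00–15:30, 15:45–17:30, 18:15–18:30.
Noor ∩ Chen ∩ Zheng: (none).
Restricted to 11:00–18:30: (none).
Windows ≥ 90 min: (none).
That's 0 windows.

0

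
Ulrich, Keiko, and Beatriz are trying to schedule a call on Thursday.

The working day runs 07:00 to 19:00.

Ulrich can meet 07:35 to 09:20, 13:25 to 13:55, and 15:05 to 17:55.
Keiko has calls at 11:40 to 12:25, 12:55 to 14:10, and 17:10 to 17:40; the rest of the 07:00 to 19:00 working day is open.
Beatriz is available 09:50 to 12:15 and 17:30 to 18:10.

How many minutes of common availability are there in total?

15 minutes

Keiko free within 07:00–19:00: 07:00–11:40, 12:25–12:55, 14:10–17:10, 17:40–19:00.
Ulrich ∩ Keiko: 07:35–09:20, 15:05–17:10, 17:40–17:55.
Ulrich ∩ Keiko ∩ Beatriz: 17:40–17:55.
Total common minutes: 15.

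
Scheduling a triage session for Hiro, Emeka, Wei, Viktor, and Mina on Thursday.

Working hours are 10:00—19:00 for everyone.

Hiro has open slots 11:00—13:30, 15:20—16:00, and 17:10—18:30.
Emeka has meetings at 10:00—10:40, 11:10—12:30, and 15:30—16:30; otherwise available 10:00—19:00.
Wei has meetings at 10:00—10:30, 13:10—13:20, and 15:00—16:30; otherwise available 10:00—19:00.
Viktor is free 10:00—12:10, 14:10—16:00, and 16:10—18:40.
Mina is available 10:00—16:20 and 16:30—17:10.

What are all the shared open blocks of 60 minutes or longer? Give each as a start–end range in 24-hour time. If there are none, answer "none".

Emeka free within 10:00–19:00: 10:40–11:10, 12:30–15:30, 16:30–19:00.
Wei free within 10:00–19:00: 10:30–13:10, 13:20–15:00, 16:30–19:00.
Hiro ∩ Emeka: 11:00–11:10, 12:30–13:30, 15:20–15:30, 17:10–18:30.
Hiro ∩ Emeka ∩ Wei: 11:00–11:10, 12:30–13:10, 13:20–13:30, 17:10–18:30.
Hiro ∩ Emeka ∩ Wei ∩ Viktor: 11:00–11:10, 17:10–18:30.
Hiro ∩ Emeka ∩ Wei ∩ Viktor ∩ Mina: 11:00–11:10.
Windows ≥ 60 min: (none).

none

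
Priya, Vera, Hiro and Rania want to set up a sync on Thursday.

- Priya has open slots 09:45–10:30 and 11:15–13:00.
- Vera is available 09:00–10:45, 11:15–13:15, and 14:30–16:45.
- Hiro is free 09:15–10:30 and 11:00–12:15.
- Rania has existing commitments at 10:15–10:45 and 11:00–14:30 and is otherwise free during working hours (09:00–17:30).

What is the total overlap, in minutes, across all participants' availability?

Rania free within 09:00–17:30: 09:00–10:15, 10:45–11:00, 14:30–17:30.
Priya ∩ Vera: 09:45–10:30, 11:15–13:00.
Priya ∩ Vera ∩ Hiro: 09:45–10:30, 11:15–12:15.
Priya ∩ Vera ∩ Hiro ∩ Rania: 09:45–10:15.
Total common minutes: 30.

30 minutes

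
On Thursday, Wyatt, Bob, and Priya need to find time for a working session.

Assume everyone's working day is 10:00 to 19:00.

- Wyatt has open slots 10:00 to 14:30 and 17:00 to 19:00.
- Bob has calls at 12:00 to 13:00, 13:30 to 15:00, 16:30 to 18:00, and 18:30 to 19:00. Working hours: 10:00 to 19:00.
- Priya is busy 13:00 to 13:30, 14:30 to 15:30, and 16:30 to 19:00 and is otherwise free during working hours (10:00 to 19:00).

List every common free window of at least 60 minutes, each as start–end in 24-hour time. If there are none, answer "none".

10:00–12:00

Bob free within 10:00–19:00: 10:00–12:00, 13:00–13:30, 15:00–16:30, 18:00–18:30.
Priya free within 10:00–19:00: 10:00–13:00, 13:30–14:30, 15:30–16:30.
Wyatt ∩ Bob: 10:00–12:00, 13:00–13:30, 18:00–18:30.
Wyatt ∩ Bob ∩ Priya: 10:00–12:00.
Windows ≥ 60 min: 10:00–12:00.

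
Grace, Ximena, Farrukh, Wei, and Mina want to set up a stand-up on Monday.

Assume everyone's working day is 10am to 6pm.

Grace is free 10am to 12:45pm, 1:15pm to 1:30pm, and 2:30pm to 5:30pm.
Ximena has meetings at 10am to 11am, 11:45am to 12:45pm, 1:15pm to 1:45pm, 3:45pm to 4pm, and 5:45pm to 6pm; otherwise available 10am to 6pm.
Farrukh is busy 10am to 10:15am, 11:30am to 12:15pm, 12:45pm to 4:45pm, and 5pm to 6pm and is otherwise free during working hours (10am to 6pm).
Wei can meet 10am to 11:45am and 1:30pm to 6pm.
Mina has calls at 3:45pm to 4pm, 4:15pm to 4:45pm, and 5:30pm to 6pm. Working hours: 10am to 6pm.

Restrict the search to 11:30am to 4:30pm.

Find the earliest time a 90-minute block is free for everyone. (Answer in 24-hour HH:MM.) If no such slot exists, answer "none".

Ximena free within 10:00–18:00: 11:00–11:45, 12:45–13:15, 13:45–15:45, 16:00–17:45.
Farrukh free within 10:00–18:00: 10:15–11:30, 12:15–12:45, 16:45–17:00.
Mina free within 10:00–18:00: 10:00–15:45, 16:00–16:15, 16:45–17:30.
Grace ∩ Ximena: 11:00–11:45, 14:30–15:45, 16:00–17:30.
Grace ∩ Ximena ∩ Farrukh: 11:00–11:30, 16:45–17:00.
Grace ∩ Ximena ∩ Farrukh ∩ Wei: 11:00–11:30, 16:45–17:00.
Grace ∩ Ximena ∩ Farrukh ∩ Wei ∩ Mina: 11:00–11:30, 16:45–17:00.
Restricted to 11:30–16:30: (none).
Windows ≥ 90 min: (none).

none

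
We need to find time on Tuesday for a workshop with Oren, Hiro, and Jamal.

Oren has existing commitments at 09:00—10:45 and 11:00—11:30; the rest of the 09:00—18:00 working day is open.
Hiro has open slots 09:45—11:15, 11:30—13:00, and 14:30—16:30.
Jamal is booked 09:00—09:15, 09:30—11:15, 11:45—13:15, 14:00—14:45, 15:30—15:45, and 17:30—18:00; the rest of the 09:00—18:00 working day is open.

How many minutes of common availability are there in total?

105 minutes

Oren free within 09:00–18:00: 10:45–11:00, 11:30–18:00.
Jamal free within 09:00–18:00: 09:15–09:30, 11:15–11:45, 13:15–14:00, 14:45–15:30, 15:45–17:30.
Oren ∩ Hiro: 10:45–11:00, 11:30–13:00, 14:30–16:30.
Oren ∩ Hiro ∩ Jamal: 11:30–11:45, 14:45–15:30, 15:45–16:30.
Total common minutes: 15 + 45 + 45 = 105.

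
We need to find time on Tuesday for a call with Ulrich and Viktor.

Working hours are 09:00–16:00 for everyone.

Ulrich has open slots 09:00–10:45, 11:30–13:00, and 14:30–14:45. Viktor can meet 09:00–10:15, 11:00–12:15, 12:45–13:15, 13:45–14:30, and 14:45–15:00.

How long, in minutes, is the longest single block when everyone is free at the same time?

Ulrich ∩ Viktor: 09:00–10:15, 11:30–12:15, 12:45–13:00.
Common window lengths: 75, 45, 15 min; longest is 75.

75 minutes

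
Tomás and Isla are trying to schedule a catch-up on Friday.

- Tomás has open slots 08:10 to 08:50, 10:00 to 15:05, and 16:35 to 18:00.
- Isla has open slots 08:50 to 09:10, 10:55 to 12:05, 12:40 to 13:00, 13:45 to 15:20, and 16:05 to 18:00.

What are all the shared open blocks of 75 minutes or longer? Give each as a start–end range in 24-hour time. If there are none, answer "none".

13:45–15:05, 16:35–18:00

Tomás ∩ Isla: 10:55–12:05, 12:40–13:00, 13:45–15:05, 16:35–18:00.
Windows ≥ 75 min: 13:45–15:05, 16:35–18:00.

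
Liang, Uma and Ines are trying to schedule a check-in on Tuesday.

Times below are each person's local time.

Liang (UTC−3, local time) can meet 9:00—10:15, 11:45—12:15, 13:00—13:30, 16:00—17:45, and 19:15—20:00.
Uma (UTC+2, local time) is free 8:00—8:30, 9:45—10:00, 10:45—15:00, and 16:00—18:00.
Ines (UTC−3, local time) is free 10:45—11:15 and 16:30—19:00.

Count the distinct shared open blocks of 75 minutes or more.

Liang → UTC: 12:00–13:15, 14:45–15:15, 16:00–16:30, 19:00–20:45, 22:15–23:00.
Uma → UTC: 06:00–06:30, 07:45–08:00, 08:45–13:00, 14:00–16:00.
Ines → UTC: 13:45–14:15, 19:30–22:00.
Liang ∩ Uma: 12:00–13:00, 14:45–15:15.
Liang ∩ Uma ∩ Ines: (none).
Windows ≥ 75 min: (none).
That's 0 windows.

0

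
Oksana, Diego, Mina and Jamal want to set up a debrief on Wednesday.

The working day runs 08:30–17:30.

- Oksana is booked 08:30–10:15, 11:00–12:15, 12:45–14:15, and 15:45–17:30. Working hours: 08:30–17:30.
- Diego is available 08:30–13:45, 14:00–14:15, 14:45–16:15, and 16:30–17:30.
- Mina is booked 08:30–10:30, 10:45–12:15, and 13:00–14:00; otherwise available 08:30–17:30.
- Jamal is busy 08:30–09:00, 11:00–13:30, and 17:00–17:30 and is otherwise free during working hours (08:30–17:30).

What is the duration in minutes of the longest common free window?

60 minutes

Oksana free within 08:30–17:30: 10:15–11:00, 12:15–12:45, 14:15–15:45.
Mina free within 08:30–17:30: 10:30–10:45, 12:15–13:00, 14:00–17:30.
Jamal free within 08:30–17:30: 09:00–11:00, 13:30–17:00.
Oksana ∩ Diego: 10:15–11:00, 12:15–12:45, 14:45–15:45.
Oksana ∩ Diego ∩ Mina: 10:30–10:45, 12:15–12:45, 14:45–15:45.
Oksana ∩ Diego ∩ Mina ∩ Jamal: 10:30–10:45, 14:45–15:45.
Common window lengths: 15, 60 min; longest is 60.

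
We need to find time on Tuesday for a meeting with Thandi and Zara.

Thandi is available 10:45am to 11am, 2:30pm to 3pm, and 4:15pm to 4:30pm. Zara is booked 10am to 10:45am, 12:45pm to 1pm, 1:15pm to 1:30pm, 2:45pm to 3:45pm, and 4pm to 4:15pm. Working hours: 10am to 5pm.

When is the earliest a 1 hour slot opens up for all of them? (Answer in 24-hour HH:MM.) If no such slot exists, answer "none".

Zara free within 10:00–17:00: 10:45–12:45, 13:00–13:15, 13:30–14:45, 15:45–16:00, 16:15–17:00.
Thandi ∩ Zara: 10:45–11:00, 14:30–14:45, 16:15–16:30.
Windows ≥ 60 min: (none).

none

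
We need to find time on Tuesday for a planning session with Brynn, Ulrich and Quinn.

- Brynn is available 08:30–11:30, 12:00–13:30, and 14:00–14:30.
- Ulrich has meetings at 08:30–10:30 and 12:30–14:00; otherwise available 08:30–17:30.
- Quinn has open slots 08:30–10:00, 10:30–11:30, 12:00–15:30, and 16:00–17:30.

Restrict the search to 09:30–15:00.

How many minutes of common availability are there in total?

120 minutes

Ulrich free within 08:30–17:30: 10:30–12:30, 14:00–17:30.
Brynn ∩ Ulrich: 10:30–11:30, 12:00–12:30, 14:00–14:30.
Brynn ∩ Ulrich ∩ Quinn: 10:30–11:30, 12:00–12:30, 14:00–14:30.
Restricted to 09:30–15:00: 10:30–11:30, 12:00–12:30, 14:00–14:30.
Total common minutes: 60 + 30 + 30 = 120.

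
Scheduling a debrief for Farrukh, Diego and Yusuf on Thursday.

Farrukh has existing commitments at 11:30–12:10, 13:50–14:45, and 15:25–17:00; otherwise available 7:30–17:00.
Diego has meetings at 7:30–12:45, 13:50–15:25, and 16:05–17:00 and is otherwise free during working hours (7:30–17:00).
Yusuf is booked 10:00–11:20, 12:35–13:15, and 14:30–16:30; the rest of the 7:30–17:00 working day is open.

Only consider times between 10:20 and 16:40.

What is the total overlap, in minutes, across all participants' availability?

Farrukh free within 07:30–17:00: 07:30–11:30, 12:10–13:50, 14:45–15:25.
Diego free within 07:30–17:00: 12:45–13:50, 15:25–16:05.
Yusuf free within 07:30–17:00: 07:30–10:00, 11:20–12:35, 13:15–14:30, 16:30–17:00.
Farrukh ∩ Diego: 12:45–13:50.
Farrukh ∩ Diego ∩ Yusuf: 13:15–13:50.
Restricted to 10:20–16:40: 13:15–13:50.
Total common minutes: 35.

35 minutes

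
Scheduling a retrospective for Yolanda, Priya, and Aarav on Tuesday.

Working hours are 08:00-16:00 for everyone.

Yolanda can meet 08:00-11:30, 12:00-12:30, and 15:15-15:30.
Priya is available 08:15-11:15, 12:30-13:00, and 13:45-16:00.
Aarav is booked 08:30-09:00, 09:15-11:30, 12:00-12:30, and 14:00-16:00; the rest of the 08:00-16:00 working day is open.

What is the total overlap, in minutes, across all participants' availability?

30 minutes

Aarav free within 08:00–16:00: 08:00–08:30, 09:00–09:15, 11:30–12:00, 12:30–14:00.
Yolanda ∩ Priya: 08:15–11:15, 15:15–15:30.
Yolanda ∩ Priya ∩ Aarav: 08:15–08:30, 09:00–09:15.
Total common minutes: 15 + 15 = 30.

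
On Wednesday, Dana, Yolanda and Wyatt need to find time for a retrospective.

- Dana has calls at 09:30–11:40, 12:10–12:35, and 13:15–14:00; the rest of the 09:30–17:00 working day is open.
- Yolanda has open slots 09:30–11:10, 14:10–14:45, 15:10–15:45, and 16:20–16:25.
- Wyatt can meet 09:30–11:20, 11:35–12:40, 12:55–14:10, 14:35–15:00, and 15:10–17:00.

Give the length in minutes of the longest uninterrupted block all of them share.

Dana free within 09:30–17:00: 11:40–12:10, 12:35–13:15, 14:00–17:00.
Dana ∩ Yolanda: 14:10–14:45, 15:10–15:45, 16:20–16:25.
Dana ∩ Yolanda ∩ Wyatt: 14:35–14:45, 15:10–15:45, 16:20–16:25.
Common window lengths: 10, 35, 5 min; longest is 35.

35 minutes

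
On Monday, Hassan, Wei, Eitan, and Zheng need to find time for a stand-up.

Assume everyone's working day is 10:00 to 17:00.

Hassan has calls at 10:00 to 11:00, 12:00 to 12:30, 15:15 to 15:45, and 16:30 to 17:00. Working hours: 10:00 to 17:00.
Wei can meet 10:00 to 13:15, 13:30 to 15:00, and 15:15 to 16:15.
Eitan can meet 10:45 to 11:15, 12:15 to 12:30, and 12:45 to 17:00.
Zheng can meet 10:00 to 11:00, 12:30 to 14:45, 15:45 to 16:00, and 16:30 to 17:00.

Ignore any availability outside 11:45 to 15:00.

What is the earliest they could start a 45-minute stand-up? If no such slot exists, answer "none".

Hassan free within 10:00–17:00: 11:00–12:00, 12:30–15:15, 15:45–16:30.
Hassan ∩ Wei: 11:00–12:00, 12:30–13:15, 13:30–15:00, 15:45–16:15.
Hassan ∩ Wei ∩ Eitan: 11:00–11:15, 12:45–13:15, 13:30–15:00, 15:45–16:15.
Hassan ∩ Wei ∩ Eitan ∩ Zheng: 12:45–13:15, 13:30–14:45, 15:45–16:00.
Restricted to 11:45–15:00: 12:45–13:15, 13:30–14:45.
Windows ≥ 45 min: 13:30–14:45.
Earliest such window starts at 13:30.

13:30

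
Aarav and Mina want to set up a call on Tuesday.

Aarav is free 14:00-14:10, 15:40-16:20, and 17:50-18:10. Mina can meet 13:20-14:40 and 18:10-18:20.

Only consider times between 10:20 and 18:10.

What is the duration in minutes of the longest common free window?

10 minutes

Aarav ∩ Mina: 14:00–14:10.
Restricted to 10:20–18:10: 14:00–14:10.
Single common window of 10 minutes.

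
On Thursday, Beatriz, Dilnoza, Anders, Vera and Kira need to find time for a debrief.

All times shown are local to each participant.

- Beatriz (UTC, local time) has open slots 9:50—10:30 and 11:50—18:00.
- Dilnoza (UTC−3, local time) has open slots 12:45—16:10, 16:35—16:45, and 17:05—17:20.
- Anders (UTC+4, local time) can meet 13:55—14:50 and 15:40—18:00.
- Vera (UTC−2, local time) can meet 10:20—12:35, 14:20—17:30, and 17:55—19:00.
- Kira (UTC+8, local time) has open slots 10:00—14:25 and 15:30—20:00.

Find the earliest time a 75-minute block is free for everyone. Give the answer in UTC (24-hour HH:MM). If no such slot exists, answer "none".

Beatriz → UTC: 09:50–10:30, 11:50–18:00.
Dilnoza → UTC: 15:45–19:10, 19:35–19:45, 20:05–20:20.
Anders → UTC: 09:55–10:50, 11:40–14:00.
Vera → UTC: 12:20–14:35, 16:20–19:30, 19:55–21:00.
Kira → UTC: 02:00–06:25, 07:30–12:00.
Beatriz ∩ Dilnoza: 15:45–18:00.
Beatriz ∩ Dilnoza ∩ Anders: (none).
Beatriz ∩ Dilnoza ∩ Anders ∩ Vera: (none).
Beatriz ∩ Dilnoza ∩ Anders ∩ Vera ∩ Kira: (none).
Windows ≥ 75 min: (none).

none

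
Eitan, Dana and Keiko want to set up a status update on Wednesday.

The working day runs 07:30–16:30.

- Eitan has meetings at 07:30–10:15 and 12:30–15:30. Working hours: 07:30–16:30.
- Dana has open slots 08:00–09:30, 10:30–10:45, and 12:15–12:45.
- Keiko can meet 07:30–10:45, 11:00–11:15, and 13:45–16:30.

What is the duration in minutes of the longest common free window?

15 minutes

Eitan free within 07:30–16:30: 10:15–12:30, 15:30–16:30.
Eitan ∩ Dana: 10:30–10:45, 12:15–12:30.
Eitan ∩ Dana ∩ Keiko: 10:30–10:45.
Single common window of 15 minutes.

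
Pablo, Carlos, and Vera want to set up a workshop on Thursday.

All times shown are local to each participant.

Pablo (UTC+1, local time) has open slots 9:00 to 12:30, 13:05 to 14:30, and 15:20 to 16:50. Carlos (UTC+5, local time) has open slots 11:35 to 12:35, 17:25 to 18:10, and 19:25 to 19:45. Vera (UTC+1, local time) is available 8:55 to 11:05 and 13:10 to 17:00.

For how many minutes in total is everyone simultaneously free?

Pablo → UTC: 08:00–11:30, 12:05–13:30, 14:20–15:50.
Carlos → UTC: 06:35–07:35, 12:25–13:10, 14:25–14:45.
Vera → UTC: 07:55–10:05, 12:10–16:00.
Pablo ∩ Carlos: 12:25–13:10, 14:25–14:45.
Pablo ∩ Carlos ∩ Vera: 12:25–13:10, 14:25–14:45.
Total common minutes: 45 + 20 = 65.

65 minutes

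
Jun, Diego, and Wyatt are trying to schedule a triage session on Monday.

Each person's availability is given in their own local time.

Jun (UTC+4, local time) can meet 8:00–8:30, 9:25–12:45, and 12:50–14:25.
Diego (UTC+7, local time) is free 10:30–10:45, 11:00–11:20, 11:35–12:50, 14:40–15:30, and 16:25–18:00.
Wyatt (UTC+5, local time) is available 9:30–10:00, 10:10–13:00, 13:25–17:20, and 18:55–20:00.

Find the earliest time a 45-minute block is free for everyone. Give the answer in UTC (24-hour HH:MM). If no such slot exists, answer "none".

09:25

Jun → UTC: 04:00–04:30, 05:25–08:45, 08:50–10:25.
Diego → UTC: 03:30–03:45, 04:00–04:20, 04:35–05:50, 07:40–08:30, 09:25–11:00.
Wyatt → UTC: 04:30–05:00, 05:10–08:00, 08:25–12:20, 13:55–15:00.
Jun ∩ Diego: 04:00–04:20, 05:25–05:50, 07:40–08:30, 09:25–10:25.
Jun ∩ Diego ∩ Wyatt: 05:25–05:50, 07:40–08:00, 08:25–08:30, 09:25–10:25.
Windows ≥ 45 min: 09:25–10:25.
Earliest such window starts at 09:25.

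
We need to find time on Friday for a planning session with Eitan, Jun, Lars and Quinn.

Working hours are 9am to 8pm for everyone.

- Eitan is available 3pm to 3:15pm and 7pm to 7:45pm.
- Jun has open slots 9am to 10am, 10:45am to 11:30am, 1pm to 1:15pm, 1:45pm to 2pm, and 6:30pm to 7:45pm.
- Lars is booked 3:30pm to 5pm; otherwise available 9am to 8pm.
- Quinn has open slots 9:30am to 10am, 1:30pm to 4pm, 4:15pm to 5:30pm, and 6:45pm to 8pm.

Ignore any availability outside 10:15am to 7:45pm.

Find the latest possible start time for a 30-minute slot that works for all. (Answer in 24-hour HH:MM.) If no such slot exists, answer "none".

Lars free within 09:00–20:00: 09:00–15:30, 17:00–20:00.
Eitan ∩ Jun: 19:00–19:45.
Eitan ∩ Jun ∩ Lars: 19:00–19:45.
Eitan ∩ Jun ∩ Lars ∩ Quinn: 19:00–19:45.
Restricted to 10:15–19:45: 19:00–19:45.
Windows ≥ 30 min: 19:00–19:45.
Latest start in the last window 19:00–19:45 is 19:45 − 30 min = 19:15.

19:15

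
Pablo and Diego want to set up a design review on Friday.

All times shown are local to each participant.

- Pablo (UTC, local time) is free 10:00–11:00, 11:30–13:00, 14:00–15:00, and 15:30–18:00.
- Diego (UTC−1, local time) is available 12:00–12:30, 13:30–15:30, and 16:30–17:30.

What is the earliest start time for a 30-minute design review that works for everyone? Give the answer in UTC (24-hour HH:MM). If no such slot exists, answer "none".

Pablo → UTC: 10:00–11:00, 11:30–13:00, 14:00–15:00, 15:30–18:00.
Diego → UTC: 13:00–13:30, 14:30–16:30, 17:30–18:30.
Pablo ∩ Diego: 14:30–15:00, 15:30–16:30, 17:30–18:00.
Windows ≥ 30 min: 14:30–15:00, 15:30–16:30, 17:30–18:00.
Earliest such window starts at 14:30.

14:30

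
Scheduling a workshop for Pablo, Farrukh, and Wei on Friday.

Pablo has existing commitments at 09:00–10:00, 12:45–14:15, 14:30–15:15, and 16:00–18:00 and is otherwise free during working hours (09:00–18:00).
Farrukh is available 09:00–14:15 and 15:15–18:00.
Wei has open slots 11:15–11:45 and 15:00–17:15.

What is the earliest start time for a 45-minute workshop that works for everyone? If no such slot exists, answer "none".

Pablo free within 09:00–18:00: 10:00–12:45, 14:15–14:30, 15:15–16:00.
Pablo ∩ Farrukh: 10:00–12:45, 15:15–16:00.
Pablo ∩ Farrukh ∩ Wei: 11:15–11:45, 15:15–16:00.
Windows ≥ 45 min: 15:15–16:00.
Earliest such window starts at 15:15.

15:15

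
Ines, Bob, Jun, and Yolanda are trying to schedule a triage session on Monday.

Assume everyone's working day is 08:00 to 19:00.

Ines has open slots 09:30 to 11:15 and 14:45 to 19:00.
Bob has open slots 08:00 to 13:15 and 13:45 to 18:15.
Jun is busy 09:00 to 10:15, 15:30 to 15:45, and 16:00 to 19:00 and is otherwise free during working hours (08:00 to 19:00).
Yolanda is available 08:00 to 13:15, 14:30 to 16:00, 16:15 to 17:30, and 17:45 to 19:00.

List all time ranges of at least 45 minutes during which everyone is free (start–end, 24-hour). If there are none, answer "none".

Jun free within 08:00–19:00: 08:00–09:00, 10:15–15:30, 15:45–16:00.
Ines ∩ Bob: 09:30–11:15, 14:45–18:15.
Ines ∩ Bob ∩ Jun: 10:15–11:15, 14:45–15:30, 15:45–16:00.
Ines ∩ Bob ∩ Jun ∩ Yolanda: 10:15–11:15, 14:45–15:30, 15:45–16:00.
Windows ≥ 45 min: 10:15–11:15, 14:45–15:30.

10:15–11:15, 14:45–15:30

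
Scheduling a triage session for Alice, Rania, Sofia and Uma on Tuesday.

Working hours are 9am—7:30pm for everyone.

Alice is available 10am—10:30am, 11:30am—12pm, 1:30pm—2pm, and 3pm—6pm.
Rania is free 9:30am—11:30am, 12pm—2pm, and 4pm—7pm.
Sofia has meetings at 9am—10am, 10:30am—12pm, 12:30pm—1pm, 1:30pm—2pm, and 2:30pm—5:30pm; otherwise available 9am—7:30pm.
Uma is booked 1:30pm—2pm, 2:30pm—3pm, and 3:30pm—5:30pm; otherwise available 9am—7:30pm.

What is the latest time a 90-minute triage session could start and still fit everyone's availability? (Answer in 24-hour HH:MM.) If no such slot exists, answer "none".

none

Sofia free within 09:00–19:30: 10:00–10:30, 12:00–12:30, 13:00–13:30, 14:00–14:30, 17:30–19:30.
Uma free within 09:00–19:30: 09:00–13:30, 14:00–14:30, 15:00–15:30, 17:30–19:30.
Alice ∩ Rania: 10:00–10:30, 13:30–14:00, 16:00–18:00.
Alice ∩ Rania ∩ Sofia: 10:00–10:30, 17:30–18:00.
Alice ∩ Rania ∩ Sofia ∩ Uma: 10:00–10:30, 17:30–18:00.
Windows ≥ 90 min: (none).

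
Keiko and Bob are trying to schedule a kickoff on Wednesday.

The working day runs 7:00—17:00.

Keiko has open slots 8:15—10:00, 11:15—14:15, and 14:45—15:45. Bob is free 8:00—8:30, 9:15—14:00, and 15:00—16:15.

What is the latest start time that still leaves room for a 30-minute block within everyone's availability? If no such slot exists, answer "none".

Keiko ∩ Bob: 08:15–08:30, 09:15–10:00, 11:15–14:00, 15:00–15:45.
Windows ≥ 30 min: 09:15–10:00, 11:15–14:00, 15:00–15:45.
Latest start in the last window 15:00–15:45 is 15:45 − 30 min = 15:15.

15:15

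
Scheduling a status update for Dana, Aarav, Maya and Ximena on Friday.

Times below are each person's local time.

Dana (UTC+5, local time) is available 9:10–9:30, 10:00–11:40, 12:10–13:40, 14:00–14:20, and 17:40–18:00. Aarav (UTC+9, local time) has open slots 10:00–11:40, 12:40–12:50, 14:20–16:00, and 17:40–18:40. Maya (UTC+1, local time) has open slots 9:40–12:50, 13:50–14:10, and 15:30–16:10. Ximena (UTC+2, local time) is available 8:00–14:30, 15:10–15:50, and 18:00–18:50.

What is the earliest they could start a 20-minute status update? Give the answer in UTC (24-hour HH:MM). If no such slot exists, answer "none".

Dana → UTC: 04:10–04:30, 05:00–06:40, 07:10–08:40, 09:00–09:20, 12:40–13:00.
Aarav → UTC: 01:00–02:40, 03:40–03:50, 05:20–07:00, 08:40–09:40.
Maya → UTC: 08:40–11:50, 12:50–13:10, 14:30–15:10.
Ximena → UTC: 06:00–12:30, 13:10–13:50, 16:00–16:50.
Dana ∩ Aarav: 05:20–06:40, 09:00–09:20.
Dana ∩ Aarav ∩ Maya: 09:00–09:20.
Dana ∩ Aarav ∩ Maya ∩ Ximena: 09:00–09:20.
Windows ≥ 20 min: 09:00–09:20.
Earliest such window starts at 09:00.

09:00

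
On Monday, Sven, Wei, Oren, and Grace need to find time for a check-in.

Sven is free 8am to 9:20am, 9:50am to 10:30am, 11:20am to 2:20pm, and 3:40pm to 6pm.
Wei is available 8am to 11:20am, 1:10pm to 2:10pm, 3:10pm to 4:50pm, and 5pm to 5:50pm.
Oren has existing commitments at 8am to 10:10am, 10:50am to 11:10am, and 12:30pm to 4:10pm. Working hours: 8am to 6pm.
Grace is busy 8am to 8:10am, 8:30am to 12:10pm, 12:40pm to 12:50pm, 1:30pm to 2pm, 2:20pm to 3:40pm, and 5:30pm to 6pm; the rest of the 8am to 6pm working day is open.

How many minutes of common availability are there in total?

70 minutes

Oren free within 08:00–18:00: 10:10–10:50, 11:10–12:30, 16:10–18:00.
Grace free within 08:00–18:00: 08:10–08:30, 12:10–12:40, 12:50–13:30, 14:00–14:20, 15:40–17:30.
Sven ∩ Wei: 08:00–09:20, 09:50–10:30, 13:10–14:10, 15:40–16:50, 17:00–17:50.
Sven ∩ Wei ∩ Oren: 10:10–10:30, 16:10–16:50, 17:00–17:50.
Sven ∩ Wei ∩ Oren ∩ Grace: 16:10–16:50, 17:00–17:30.
Total common minutes: 40 + 30 = 70.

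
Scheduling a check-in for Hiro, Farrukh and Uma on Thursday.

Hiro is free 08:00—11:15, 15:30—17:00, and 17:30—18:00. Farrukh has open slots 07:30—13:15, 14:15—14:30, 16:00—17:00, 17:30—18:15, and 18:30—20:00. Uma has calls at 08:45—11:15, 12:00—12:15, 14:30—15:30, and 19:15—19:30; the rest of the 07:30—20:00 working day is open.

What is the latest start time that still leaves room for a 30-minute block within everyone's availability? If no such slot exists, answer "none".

Uma free within 07:30–20:00: 07:30–08:45, 11:15–12:00, 12:15–14:30, 15:30–19:15, 19:30–20:00.
Hiro ∩ Farrukh: 08:00–11:15, 16:00–17:00, 17:30–18:00.
Hiro ∩ Farrukh ∩ Uma: 08:00–08:45, 16:00–17:00, 17:30–18:00.
Windows ≥ 30 min: 08:00–08:45, 16:00–17:00, 17:30–18:00.
Latest start in the last window 17:30–18:00 is 18:00 − 30 min = 17:30.

17:30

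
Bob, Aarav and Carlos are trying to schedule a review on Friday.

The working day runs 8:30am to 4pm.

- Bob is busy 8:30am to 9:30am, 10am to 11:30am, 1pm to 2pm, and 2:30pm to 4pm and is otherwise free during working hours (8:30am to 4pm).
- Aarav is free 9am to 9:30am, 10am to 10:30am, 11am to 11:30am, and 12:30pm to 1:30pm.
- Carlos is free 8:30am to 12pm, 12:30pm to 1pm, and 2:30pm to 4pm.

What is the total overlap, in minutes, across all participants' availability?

Bob free within 08:30–16:00: 09:30–10:00, 11:30–13:00, 14:00–14:30.
Bob ∩ Aarav: 12:30–13:00.
Bob ∩ Aarav ∩ Carlos: 12:30–13:00.
Total common minutes: 30.

30 minutes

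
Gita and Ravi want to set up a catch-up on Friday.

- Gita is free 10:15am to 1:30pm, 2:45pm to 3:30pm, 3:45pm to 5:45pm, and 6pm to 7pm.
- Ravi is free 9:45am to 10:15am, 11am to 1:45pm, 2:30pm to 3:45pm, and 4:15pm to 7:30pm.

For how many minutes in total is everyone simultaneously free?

Gita ∩ Ravi: 11:00–13:30, 14:45–15:30, 16:15–17:45, 18:00–19:00.
Total common minutes: 150 + 45 + 90 + 60 = 345.

345 minutes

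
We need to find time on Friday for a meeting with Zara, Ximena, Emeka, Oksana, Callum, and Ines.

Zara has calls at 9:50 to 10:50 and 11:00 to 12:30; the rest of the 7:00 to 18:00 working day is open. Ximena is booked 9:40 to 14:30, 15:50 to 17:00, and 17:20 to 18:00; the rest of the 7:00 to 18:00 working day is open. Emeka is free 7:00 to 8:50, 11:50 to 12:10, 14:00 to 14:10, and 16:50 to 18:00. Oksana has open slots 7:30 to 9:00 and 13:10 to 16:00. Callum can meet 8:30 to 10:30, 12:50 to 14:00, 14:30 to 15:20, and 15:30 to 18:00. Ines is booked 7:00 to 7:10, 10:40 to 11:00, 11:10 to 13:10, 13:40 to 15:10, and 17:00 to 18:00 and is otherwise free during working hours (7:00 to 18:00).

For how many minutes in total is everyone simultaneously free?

20 minutes

Zara free within 07:00–18:00: 07:00–09:50, 10:50–11:00, 12:30–18:00.
Ximena free within 07:00–18:00: 07:00–09:40, 14:30–15:50, 17:00–17:20.
Ines free within 07:00–18:00: 07:10–10:40, 11:00–11:10, 13:10–13:40, 15:10–17:00.
Zara ∩ Ximena: 07:00–09:40, 14:30–15:50, 17:00–17:20.
Zara ∩ Ximena ∩ Emeka: 07:00–08:50, 17:00–17:20.
Zara ∩ Ximena ∩ Emeka ∩ Oksana: 07:30–08:50.
Zara ∩ Ximena ∩ Emeka ∩ Oksana ∩ Callum: 08:30–08:50.
Zara ∩ Ximena ∩ Emeka ∩ Oksana ∩ Callum ∩ Ines: 08:30–08:50.
Total common minutes: 20.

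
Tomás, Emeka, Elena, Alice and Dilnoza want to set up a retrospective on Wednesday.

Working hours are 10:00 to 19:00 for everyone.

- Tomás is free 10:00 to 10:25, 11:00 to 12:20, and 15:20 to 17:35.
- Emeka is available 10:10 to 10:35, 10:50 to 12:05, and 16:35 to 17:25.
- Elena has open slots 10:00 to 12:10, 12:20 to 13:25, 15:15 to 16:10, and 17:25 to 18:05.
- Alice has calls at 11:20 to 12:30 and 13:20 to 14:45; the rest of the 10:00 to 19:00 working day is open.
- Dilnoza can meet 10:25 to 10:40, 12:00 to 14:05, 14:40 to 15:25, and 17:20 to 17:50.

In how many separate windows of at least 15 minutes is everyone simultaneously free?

0

Alice free within 10:00–19:00: 10:00–11:20, 12:30–13:20, 14:45–19:00.
Tomás ∩ Emeka: 10:10–10:25, 11:00–12:05, 16:35–17:25.
Tomás ∩ Emeka ∩ Elena: 10:10–10:25, 11:00–12:05.
Tomás ∩ Emeka ∩ Elena ∩ Alice: 10:10–10:25, 11:00–11:20.
Tomás ∩ Emeka ∩ Elena ∩ Alice ∩ Dilnoza: (none).
Windows ≥ 15 min: (none).
That's 0 windows.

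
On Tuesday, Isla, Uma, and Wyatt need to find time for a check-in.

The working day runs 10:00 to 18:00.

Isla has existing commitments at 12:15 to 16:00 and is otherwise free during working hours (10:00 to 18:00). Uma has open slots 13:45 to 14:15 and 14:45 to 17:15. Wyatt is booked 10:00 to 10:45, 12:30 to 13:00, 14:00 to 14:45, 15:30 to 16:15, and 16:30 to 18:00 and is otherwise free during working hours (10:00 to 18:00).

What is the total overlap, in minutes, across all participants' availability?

Isla free within 10:00–18:00: 10:00–12:15, 16:00–18:00.
Wyatt free within 10:00–18:00: 10:45–12:30, 13:00–14:00, 14:45–15:30, 16:15–16:30.
Isla ∩ Uma: 16:00–17:15.
Isla ∩ Uma ∩ Wyatt: 16:15–16:30.
Total common minutes: 15.

15 minutes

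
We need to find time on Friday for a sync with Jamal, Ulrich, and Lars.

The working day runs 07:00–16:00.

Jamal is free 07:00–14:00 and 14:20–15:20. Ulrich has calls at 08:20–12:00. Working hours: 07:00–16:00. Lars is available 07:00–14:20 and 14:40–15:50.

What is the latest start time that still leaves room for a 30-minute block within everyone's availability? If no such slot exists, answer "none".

14:50

Ulrich free within 07:00–16:00: 07:00–08:20, 12:00–16:00.
Jamal ∩ Ulrich: 07:00–08:20, 12:00–14:00, 14:20–15:20.
Jamal ∩ Ulrich ∩ Lars: 07:00–08:20, 12:00–14:00, 14:40–15:20.
Windows ≥ 30 min: 07:00–08:20, 12:00–14:00, 14:40–15:20.
Latest start in the last window 14:40–15:20 is 15:20 − 30 min = 14:50.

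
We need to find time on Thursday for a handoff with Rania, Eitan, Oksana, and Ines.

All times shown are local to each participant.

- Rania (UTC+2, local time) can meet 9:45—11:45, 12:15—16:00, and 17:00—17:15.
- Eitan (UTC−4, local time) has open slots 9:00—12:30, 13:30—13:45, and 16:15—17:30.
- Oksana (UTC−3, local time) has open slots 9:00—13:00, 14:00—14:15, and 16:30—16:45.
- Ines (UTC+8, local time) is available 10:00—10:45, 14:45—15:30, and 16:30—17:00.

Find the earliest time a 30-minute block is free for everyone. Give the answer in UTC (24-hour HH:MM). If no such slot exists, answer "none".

Rania → UTC: 07:45–09:45, 10:15–14:00, 15:00–15:15.
Eitan → UTC: 13:00–16:30, 17:30–17:45, 20:15–21:30.
Oksana → UTC: 12:00–16:00, 17:00–17:15, 19:30–19:45.
Ines → UTC: 02:00–02:45, 06:45–07:30, 08:30–09:00.
Rania ∩ Eitan: 13:00–14:00, 15:00–15:15.
Rania ∩ Eitan ∩ Oksana: 13:00–14:00, 15:00–15:15.
Rania ∩ Eitan ∩ Oksana ∩ Ines: (none).
Windows ≥ 30 min: (none).

none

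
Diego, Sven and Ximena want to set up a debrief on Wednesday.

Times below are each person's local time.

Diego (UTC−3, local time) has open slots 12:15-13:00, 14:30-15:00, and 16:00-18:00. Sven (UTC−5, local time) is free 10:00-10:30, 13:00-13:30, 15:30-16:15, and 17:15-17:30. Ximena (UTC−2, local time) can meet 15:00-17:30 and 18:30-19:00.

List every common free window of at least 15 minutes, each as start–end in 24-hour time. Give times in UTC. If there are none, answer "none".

Diego → UTC: 15:15–16:00, 17:30–18:00, 19:00–21:00.
Sven → UTC: 15:00–15:30, 18:00–18:30, 20:30–21:15, 22:15–22:30.
Ximena → UTC: 17:00–19:30, 20:30–21:00.
Diego ∩ Sven: 15:15–15:30, 20:30–21:00.
Diego ∩ Sven ∩ Ximena: 20:30–21:00.
Windows ≥ 15 min: 20:30–21:00.

20:30–21:00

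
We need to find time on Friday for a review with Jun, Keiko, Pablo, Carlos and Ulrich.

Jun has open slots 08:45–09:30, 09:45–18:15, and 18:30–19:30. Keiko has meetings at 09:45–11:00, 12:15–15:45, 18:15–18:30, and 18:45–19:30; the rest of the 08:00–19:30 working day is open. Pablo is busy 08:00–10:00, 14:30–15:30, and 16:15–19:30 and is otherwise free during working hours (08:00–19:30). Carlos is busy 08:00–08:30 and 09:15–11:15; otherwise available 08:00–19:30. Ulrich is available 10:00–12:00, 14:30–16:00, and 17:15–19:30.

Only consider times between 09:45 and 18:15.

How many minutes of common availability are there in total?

60 minutes

Keiko free within 08:00–19:30: 08:00–09:45, 11:00–12:15, 15:45–18:15, 18:30–18:45.
Pablo free within 08:00–19:30: 10:00–14:30, 15:30–16:15.
Carlos free within 08:00–19:30: 08:30–09:15, 11:15–19:30.
Jun ∩ Keiko: 08:45–09:30, 11:00–12:15, 15:45–18:15, 18:30–18:45.
Jun ∩ Keiko ∩ Pablo: 11:00–12:15, 15:45–16:15.
Jun ∩ Keiko ∩ Pablo ∩ Carlos: 11:15–12:15, 15:45–16:15.
Jun ∩ Keiko ∩ Pablo ∩ Carlos ∩ Ulrich: 11:15–12:00, 15:45–16:00.
Restricted to 09:45–18:15: 11:15–12:00, 15:45–16:00.
Total common minutes: 45 + 15 = 60.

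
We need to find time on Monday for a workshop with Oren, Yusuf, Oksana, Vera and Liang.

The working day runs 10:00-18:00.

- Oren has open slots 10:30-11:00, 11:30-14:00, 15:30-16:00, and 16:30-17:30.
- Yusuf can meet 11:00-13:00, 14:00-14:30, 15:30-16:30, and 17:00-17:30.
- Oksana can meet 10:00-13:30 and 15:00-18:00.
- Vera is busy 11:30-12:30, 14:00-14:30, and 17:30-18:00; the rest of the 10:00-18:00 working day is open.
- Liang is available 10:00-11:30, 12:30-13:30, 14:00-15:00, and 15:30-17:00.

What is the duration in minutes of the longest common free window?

30 minutes

Vera free within 10:00–18:00: 10:00–11:30, 12:30–14:00, 14:30–17:30.
Oren ∩ Yusuf: 11:30–13:00, 15:30–16:00, 17:00–17:30.
Oren ∩ Yusuf ∩ Oksana: 11:30–13:00, 15:30–16:00, 17:00–17:30.
Oren ∩ Yusuf ∩ Oksana ∩ Vera: 12:30–13:00, 15:30–16:00, 17:00–17:30.
Oren ∩ Yusuf ∩ Oksana ∩ Vera ∩ Liang: 12:30–13:00, 15:30–16:00.
Common window lengths: 30, 30 min; longest is 30.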